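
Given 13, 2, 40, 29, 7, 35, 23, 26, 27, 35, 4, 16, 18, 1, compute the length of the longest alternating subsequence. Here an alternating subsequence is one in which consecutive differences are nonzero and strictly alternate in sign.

10

A longest alternating subsequence is 13, 2, 40, 29, 35, 23, 26, 4, 16, 1 (positions 1,2,3,4,6,7,8,11,12,14); its 9 consecutive differences strictly alternate in sign, and length 10 is optimal.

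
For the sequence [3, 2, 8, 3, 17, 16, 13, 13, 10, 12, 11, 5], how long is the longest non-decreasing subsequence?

4

Let dp[i] be the longest non-decreasing subsequence ending at position i. Then dp = [1, 1, 2, 2, 3, 3, 3, 4, 3, 4, 4, 3].
The maximum is 4; one witness is 3, 8, 13, 13 at positions 1,3,7,8.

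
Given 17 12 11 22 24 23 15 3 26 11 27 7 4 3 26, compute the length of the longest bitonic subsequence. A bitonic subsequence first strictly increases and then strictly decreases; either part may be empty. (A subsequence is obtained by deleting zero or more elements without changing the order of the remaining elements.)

9

Let inc[i] be the LIS ending at i and dec[i] the longest strictly decreasing subsequence starting at i. inc = [1, 1, 1, 2, 3, 3, 2, 1, 4, 2, 5, 2, 2, 1, 4], dec = [6, 5, 4, 6, 7, 6, 5, 1, 5, 4, 4, 3, 2, 1, 1].
max_i inc[i]+dec[i]−1 = 9, with one witness 17, 22, 24, 23, 15, 11, 7, 4, 3.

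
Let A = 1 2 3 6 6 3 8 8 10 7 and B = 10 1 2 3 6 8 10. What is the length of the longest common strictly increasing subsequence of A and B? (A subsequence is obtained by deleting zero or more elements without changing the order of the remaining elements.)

6

A longest common strictly increasing subsequence is 1, 2, 3, 6, 8, 10 (length 6); it appears in order in both A and B, and no longer such subsequence exists.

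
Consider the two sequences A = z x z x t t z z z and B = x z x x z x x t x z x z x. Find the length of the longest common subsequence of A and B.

7

A longest common subsequence is zxzxtzz (length 7); the LCS DP confirms no longer common subsequence exists.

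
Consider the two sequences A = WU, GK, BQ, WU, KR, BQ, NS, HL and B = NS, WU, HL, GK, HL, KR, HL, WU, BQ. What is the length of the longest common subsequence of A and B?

Backtracking the LCS table gives one alignment: WU (A1,B2) → GK (A2,B4) → WU (A4,B8) → BQ (A6,B9).
So the longest common subsequence has length 4.

4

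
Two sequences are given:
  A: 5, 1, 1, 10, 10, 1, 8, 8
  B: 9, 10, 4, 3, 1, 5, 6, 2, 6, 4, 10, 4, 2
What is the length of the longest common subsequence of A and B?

2

A longest common subsequence is 5, 10 (length 2); the LCS DP confirms no longer common subsequence exists.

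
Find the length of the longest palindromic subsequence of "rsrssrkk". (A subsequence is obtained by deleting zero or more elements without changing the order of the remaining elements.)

One longest palindromic subsequence is rsssr (positions 1,2,4,5,6); it reads the same forward and backward, and the interval DP gives dp[1][8] = 5.

5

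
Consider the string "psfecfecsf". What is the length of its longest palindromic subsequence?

One longest palindromic subsequence is fcecf (positions 3,5,7,8,10); it reads the same forward and backward, and the interval DP gives dp[1][10] = 5.

5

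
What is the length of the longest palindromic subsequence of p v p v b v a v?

One longest palindromic subsequence is vvbvv (positions 2,4,5,6,8); it reads the same forward and backward, and the interval DP gives dp[1][8] = 5.

5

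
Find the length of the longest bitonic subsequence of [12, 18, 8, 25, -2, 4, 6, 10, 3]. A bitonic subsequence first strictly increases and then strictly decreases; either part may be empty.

5

Let inc[i] be the LIS ending at i and dec[i] the longest strictly decreasing subsequence starting at i. inc = [1, 2, 1, 3, 1, 2, 3, 4, 2], dec = [4, 4, 3, 3, 1, 2, 2, 2, 1].
max_i inc[i]+dec[i]−1 = 5, with one witness 12, 18, 8, 6, 3.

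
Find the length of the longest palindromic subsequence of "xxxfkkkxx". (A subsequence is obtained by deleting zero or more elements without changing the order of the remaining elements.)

One longest palindromic subsequence is xxkkkxx (positions 1,2,5,6,7,8,9); it reads the same forward and backward, and the interval DP gives dp[1][9] = 7.

7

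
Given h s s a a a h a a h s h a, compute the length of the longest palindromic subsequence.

9

Using dp[i][j] = 2 + dp[i+1][j−1] if the ends match, else max(dp[i+1][j], dp[i][j−1]):
dp[1][13] = 9. A witness is hsaahaash at positions 1,2,5,6,7,8,9,11,12.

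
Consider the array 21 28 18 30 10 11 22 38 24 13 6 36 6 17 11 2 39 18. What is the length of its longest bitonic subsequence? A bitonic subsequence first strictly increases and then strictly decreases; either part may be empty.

Let inc[i] be the LIS ending at i and dec[i] the longest strictly decreasing subsequence starting at i. inc = [1, 2, 1, 3, 1, 2, 3, 4, 4, 3, 1, 5, 1, 4, 2, 1, 6, 5], dec = [5, 5, 4, 5, 3, 3, 4, 5, 4, 3, 2, 4, 2, 3, 2, 1, 2, 1].
max_i inc[i]+dec[i]−1 = 8, with one witness 21, 28, 30, 38, 36, 17, 11, 2.

8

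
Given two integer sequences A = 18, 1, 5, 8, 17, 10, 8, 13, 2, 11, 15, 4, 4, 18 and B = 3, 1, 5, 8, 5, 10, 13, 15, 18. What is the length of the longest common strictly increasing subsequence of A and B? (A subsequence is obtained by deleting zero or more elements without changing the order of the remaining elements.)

For each value that appears in both, track the longest common increasing run ending there.
The best achievable length is 7; one witness is 1, 5, 8, 10, 13, 15, 18 (A-positions 2,3,4,6,8,11,14, B-positions 2,3,4,6,7,8,9).

7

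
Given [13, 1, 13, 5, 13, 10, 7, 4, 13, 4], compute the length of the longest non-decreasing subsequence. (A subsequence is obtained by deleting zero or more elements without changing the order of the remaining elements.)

One longest non-decreasing subsequence is 13, 13, 13, 13 (positions 1,3,5,9), of length 4; no longer one exists.

4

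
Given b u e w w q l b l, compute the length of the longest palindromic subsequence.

Using dp[i][j] = 2 + dp[i+1][j−1] if the ends match, else max(dp[i+1][j], dp[i][j−1]):
dp[1][9] = 4. A witness is bwwb at positions 1,4,5,8.

4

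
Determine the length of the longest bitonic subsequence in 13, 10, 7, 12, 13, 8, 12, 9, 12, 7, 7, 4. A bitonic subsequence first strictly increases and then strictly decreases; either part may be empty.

7

One longest bitonic subsequence is 10, 12, 13, 12, 9, 7, 4 (positions 2,4,5,7,8,11,12): it rises to 13 then falls. Length 7 is optimal.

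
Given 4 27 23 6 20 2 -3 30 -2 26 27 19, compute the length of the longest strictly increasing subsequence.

5

Let dp[i] be the longest increasing subsequence ending at position i. Then dp = [1, 2, 2, 2, 3, 1, 1, 4, 2, 4, 5, 3].
The maximum is 5; one witness is 4, 6, 20, 26, 27 at positions 1,4,5,10,11.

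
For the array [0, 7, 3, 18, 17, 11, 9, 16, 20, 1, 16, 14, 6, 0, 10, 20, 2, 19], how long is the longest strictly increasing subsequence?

Let dp[i] be the longest increasing subsequence ending at position i. Then dp = [1, 2, 2, 3, 3, 3, 3, 4, 5, 2, 4, 4, 3, 1, 4, 5, 3, 5].
The maximum is 5; one witness is 0, 7, 11, 16, 20 at positions 1,2,6,8,9.

5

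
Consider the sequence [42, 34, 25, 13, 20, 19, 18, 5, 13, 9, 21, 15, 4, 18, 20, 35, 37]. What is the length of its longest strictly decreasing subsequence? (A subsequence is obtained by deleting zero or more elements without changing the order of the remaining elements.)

One longest decreasing subsequence is 42, 34, 25, 20, 19, 18, 13, 9, 4 (positions 1,2,3,5,6,7,9,10,13), of length 9; no longer one exists.

9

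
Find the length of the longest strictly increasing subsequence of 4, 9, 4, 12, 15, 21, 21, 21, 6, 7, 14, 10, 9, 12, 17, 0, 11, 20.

7

One longest increasing subsequence is 4, 6, 7, 10, 12, 17, 20 (positions 1,9,10,12,14,15,18), of length 7; no longer one exists.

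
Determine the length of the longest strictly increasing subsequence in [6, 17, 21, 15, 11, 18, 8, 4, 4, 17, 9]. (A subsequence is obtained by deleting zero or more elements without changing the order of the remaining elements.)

3

Let dp[i] be the longest increasing subsequence ending at position i. Then dp = [1, 2, 3, 2, 2, 3, 2, 1, 1, 3, 3].
The maximum is 3; one witness is 6, 17, 21 at positions 1,2,3.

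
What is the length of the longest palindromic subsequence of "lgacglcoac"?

5

Using dp[i][j] = 2 + dp[i+1][j−1] if the ends match, else max(dp[i+1][j], dp[i][j−1]):
dp[1][10] = 5. A witness is aclca at positions 3,4,6,7,9.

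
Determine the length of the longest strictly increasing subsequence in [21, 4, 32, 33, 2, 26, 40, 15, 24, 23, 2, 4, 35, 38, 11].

5

One longest increasing subsequence is 21, 32, 33, 35, 38 (positions 1,3,4,13,14), of length 5; no longer one exists.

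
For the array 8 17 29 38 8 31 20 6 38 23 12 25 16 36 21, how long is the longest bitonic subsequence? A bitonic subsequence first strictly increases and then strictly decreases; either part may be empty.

One longest bitonic subsequence is 8, 17, 29, 38, 31, 25, 21 (positions 1,2,3,4,6,12,15): it rises to 38 then falls. Length 7 is optimal.

7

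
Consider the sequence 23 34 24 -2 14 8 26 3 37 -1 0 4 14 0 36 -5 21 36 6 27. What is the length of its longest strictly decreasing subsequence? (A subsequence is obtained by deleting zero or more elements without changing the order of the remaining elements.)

7

Scanning left to right, the best length ending at each element is: 23→1, 34→1, 24→2, -2→3, 14→3, 8→4, 26→2, 3→5, 37→1, -1→6, 0→6, 4→5, 14→3, 0→6, 36→2, -5→7, 21→3, 36→2, 6→5, 27→3.
So the longest decreasing subsequence has length 7, e.g. 34, 24, 14, 8, 3, -1, -5.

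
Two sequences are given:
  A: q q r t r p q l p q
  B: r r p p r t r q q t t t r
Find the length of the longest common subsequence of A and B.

Backtracking the LCS table gives one alignment: r (A3,B5) → t (A4,B6) → r (A5,B7) → q (A7,B8) → q (A10,B9).
So the longest common subsequence has length 5.

5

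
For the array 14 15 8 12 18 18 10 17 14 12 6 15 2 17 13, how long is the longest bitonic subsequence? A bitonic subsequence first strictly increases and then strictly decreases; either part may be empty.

8

Let inc[i] be the LIS ending at i and dec[i] the longest strictly decreasing subsequence starting at i. inc = [1, 2, 1, 2, 3, 3, 2, 3, 3, 3, 1, 4, 1, 5, 4], dec = [5, 5, 3, 4, 6, 6, 3, 5, 4, 3, 2, 2, 1, 2, 1].
max_i inc[i]+dec[i]−1 = 8, with one witness 14, 15, 18, 17, 14, 12, 6, 2.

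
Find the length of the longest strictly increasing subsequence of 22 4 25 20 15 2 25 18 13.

3

Let dp[i] be the longest increasing subsequence ending at position i. Then dp = [1, 1, 2, 2, 2, 1, 3, 3, 2].
The maximum is 3; one witness is 4, 20, 25 at positions 2,4,7.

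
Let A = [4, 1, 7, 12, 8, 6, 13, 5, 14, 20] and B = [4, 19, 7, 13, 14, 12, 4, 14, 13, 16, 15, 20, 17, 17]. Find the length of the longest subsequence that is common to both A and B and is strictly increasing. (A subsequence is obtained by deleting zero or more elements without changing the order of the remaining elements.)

For each value that appears in both, track the longest common increasing run ending there.
The best achievable length is 5; one witness is 4, 7, 13, 14, 20 (A-positions 1,3,7,9,10, B-positions 1,3,4,5,12).

5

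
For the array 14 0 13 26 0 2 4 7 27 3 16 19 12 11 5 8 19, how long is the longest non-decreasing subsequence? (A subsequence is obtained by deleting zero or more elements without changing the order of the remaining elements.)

8

One longest non-decreasing subsequence is 0, 0, 2, 4, 7, 16, 19, 19 (positions 2,5,6,7,8,11,12,17), of length 8; no longer one exists.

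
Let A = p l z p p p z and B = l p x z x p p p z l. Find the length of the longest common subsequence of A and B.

Backtracking the LCS table gives one alignment: p (A1,B2) → z (A3,B4) → p (A4,B6) → p (A5,B7) → p (A6,B8) → z (A7,B9).
So the longest common subsequence has length 6.

6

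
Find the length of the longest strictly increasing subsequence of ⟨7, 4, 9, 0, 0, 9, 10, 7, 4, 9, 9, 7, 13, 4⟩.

4

Let dp[i] be the longest increasing subsequence ending at position i. Then dp = [1, 1, 2, 1, 1, 2, 3, 2, 2, 3, 3, 3, 4, 2].
The maximum is 4; one witness is 7, 9, 10, 13 at positions 1,3,7,13.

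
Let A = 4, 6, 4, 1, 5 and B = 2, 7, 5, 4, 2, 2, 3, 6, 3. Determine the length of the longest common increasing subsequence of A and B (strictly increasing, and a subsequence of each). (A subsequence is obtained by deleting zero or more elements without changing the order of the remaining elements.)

A longest common strictly increasing subsequence is 4, 6 (length 2); it appears in order in both A and B, and no longer such subsequence exists.

2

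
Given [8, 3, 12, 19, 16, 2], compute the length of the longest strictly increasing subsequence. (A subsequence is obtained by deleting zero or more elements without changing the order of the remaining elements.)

Let dp[i] be the longest increasing subsequence ending at position i. Then dp = [1, 1, 2, 3, 3, 1].
The maximum is 3; one witness is 8, 12, 19 at positions 1,3,4.

3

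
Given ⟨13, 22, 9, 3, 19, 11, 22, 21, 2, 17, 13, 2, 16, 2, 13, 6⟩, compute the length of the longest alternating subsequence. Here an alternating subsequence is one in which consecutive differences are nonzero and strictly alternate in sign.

13

A longest alternating subsequence is 13, 22, 9, 19, 11, 22, 2, 17, 13, 16, 2, 13, 6 (positions 1,2,3,5,6,7,9,10,11,13,14,15,16); its 12 consecutive differences strictly alternate in sign, and length 13 is optimal.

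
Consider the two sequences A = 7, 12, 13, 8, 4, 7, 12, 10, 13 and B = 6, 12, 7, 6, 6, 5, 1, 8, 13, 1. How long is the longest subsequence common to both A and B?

3

Backtracking the LCS table gives one alignment: 7 (A1,B3) → 8 (A4,B8) → 13 (A9,B9).
So the longest common subsequence has length 3.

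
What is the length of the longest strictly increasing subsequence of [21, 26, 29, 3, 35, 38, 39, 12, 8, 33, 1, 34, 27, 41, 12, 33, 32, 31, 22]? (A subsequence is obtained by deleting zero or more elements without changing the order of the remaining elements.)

One longest increasing subsequence is 21, 26, 29, 35, 38, 39, 41 (positions 1,2,3,5,6,7,14), of length 7; no longer one exists.

7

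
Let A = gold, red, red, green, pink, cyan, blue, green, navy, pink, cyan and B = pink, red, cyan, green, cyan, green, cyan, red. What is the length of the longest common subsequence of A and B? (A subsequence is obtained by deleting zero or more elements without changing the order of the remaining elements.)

Backtracking the LCS table gives one alignment: red (A2,B2) → green (A4,B4) → cyan (A6,B5) → green (A8,B6) → cyan (A11,B7).
So the longest common subsequence has length 5.

5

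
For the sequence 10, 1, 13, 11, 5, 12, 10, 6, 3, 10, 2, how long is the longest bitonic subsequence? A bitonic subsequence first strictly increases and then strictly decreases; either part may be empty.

One longest bitonic subsequence is 10, 13, 12, 10, 6, 3, 2 (positions 1,3,6,7,8,9,11): it rises to 13 then falls. Length 7 is optimal.

7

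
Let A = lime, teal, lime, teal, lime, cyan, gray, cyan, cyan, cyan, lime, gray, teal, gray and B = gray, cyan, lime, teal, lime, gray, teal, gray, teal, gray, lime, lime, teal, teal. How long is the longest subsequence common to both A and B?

7

Backtracking the LCS table gives one alignment: lime (A1,B3) → teal (A2,B4) → lime (A3,B5) → teal (A4,B9) → lime (A5,B11) → lime (A11,B12) → teal (A13,B14).
So the longest common subsequence has length 7.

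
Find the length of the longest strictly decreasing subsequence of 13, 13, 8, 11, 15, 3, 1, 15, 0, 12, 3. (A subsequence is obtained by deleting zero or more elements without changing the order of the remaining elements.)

Scanning left to right, the best length ending at each element is: 13→1, 13→1, 8→2, 11→2, 15→1, 3→3, 1→4, 15→1, 0→5, 12→2, 3→3.
So the longest decreasing subsequence has length 5, e.g. 13, 8, 3, 1, 0.

5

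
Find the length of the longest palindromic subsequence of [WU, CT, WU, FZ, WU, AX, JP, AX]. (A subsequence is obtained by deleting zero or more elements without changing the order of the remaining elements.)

Using dp[i][j] = 2 + dp[i+1][j−1] if the ends match, else max(dp[i+1][j], dp[i][j−1]):
dp[1][8] = 3. A witness is AX JP AX at positions 6,7,8.

3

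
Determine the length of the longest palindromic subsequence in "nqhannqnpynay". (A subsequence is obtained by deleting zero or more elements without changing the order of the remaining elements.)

7

One longest palindromic subsequence is annqnna (positions 4,5,6,7,8,11,12); it reads the same forward and backward, and the interval DP gives dp[1][13] = 7.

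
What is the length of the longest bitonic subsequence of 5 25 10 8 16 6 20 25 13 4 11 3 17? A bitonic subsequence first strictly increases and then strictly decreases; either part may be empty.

8

Let inc[i] be the LIS ending at i and dec[i] the longest strictly decreasing subsequence starting at i. inc = [1, 2, 2, 2, 3, 2, 4, 5, 3, 1, 3, 1, 4], dec = [3, 6, 5, 4, 4, 3, 4, 4, 3, 2, 2, 1, 1].
max_i inc[i]+dec[i]−1 = 8, with one witness 5, 10, 16, 20, 25, 13, 11, 3.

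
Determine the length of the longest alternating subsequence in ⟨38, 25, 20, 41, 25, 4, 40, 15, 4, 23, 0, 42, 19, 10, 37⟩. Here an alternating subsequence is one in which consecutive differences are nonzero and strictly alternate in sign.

A longest alternating subsequence is 38, 25, 41, 25, 40, 15, 23, 0, 42, 19, 37 (positions 1,2,4,5,7,8,10,11,12,13,15); its 10 consecutive differences strictly alternate in sign, and length 11 is optimal.

11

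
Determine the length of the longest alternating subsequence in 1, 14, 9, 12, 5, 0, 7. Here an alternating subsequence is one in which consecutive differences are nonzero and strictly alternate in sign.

6

A longest alternating subsequence is 1, 14, 9, 12, 5, 7 (positions 1,2,3,4,5,7); its 5 consecutive differences strictly alternate in sign, and length 6 is optimal.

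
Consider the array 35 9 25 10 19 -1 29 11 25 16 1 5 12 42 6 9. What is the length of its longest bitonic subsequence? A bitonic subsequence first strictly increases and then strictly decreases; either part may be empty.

8

Let inc[i] be the LIS ending at i and dec[i] the longest strictly decreasing subsequence starting at i. inc = [1, 1, 2, 2, 3, 1, 4, 3, 4, 4, 2, 3, 4, 5, 4, 5], dec = [6, 2, 5, 2, 4, 1, 5, 2, 4, 3, 1, 1, 2, 2, 1, 1].
max_i inc[i]+dec[i]−1 = 8, with one witness 9, 10, 19, 29, 25, 16, 12, 9.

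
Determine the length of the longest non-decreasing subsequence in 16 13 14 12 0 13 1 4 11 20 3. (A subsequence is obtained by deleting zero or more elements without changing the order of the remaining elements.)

5

Scanning left to right, the best length ending at each element is: 16→1, 13→1, 14→2, 12→1, 0→1, 13→2, 1→2, 4→3, 11→4, 20→5, 3→3.
So the longest non-decreasing subsequence has length 5, e.g. 0, 1, 4, 11, 20.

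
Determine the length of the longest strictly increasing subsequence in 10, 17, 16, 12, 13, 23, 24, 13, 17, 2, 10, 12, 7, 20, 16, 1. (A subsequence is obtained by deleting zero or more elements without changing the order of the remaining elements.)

Let dp[i] be the longest increasing subsequence ending at position i. Then dp = [1, 2, 2, 2, 3, 4, 5, 3, 4, 1, 2, 3, 2, 5, 4, 1].
The maximum is 5; one witness is 10, 12, 13, 23, 24 at positions 1,4,5,6,7.

5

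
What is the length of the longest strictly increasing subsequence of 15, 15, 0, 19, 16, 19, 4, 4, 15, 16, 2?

4

Let dp[i] be the longest increasing subsequence ending at position i. Then dp = [1, 1, 1, 2, 2, 3, 2, 2, 3, 4, 2].
The maximum is 4; one witness is 0, 4, 15, 16 at positions 3,7,9,10.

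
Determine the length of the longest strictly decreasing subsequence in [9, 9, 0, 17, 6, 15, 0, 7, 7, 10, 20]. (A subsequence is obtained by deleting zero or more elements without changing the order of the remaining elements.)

Let dp[i] be the longest decreasing subsequence ending at position i. Then dp = [1, 1, 2, 1, 2, 2, 3, 3, 3, 3, 1].
The maximum is 3; one witness is 9, 6, 0 at positions 1,5,7.

3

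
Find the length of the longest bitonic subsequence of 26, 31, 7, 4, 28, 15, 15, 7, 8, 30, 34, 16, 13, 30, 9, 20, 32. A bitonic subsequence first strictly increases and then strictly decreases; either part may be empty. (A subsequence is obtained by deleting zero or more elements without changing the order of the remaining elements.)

8

One longest bitonic subsequence is 4, 7, 8, 30, 34, 16, 13, 9 (positions 4,8,9,10,11,12,13,15): it rises to 34 then falls. Length 8 is optimal.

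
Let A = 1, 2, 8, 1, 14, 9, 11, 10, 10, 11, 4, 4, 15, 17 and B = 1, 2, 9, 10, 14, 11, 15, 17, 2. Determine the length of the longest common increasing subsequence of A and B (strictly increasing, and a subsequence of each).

7

A longest common strictly increasing subsequence is 1, 2, 9, 10, 11, 15, 17 (length 7); it appears in order in both A and B, and no longer such subsequence exists.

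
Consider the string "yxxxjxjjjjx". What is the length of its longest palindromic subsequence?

One longest palindromic subsequence is xjjjjjx (positions 2,5,7,8,9,10,11); it reads the same forward and backward, and the interval DP gives dp[1][11] = 7.

7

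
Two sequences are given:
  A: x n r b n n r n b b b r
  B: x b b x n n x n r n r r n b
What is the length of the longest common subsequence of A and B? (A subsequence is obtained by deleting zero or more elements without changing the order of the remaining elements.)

7

A longest common subsequence is xnrnrnb (length 7); the LCS DP confirms no longer common subsequence exists.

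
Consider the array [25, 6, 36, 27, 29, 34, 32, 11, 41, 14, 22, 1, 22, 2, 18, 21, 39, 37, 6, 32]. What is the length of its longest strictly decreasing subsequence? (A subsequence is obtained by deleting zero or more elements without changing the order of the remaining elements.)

Let dp[i] be the longest decreasing subsequence ending at position i. Then dp = [1, 2, 1, 2, 2, 2, 3, 4, 1, 4, 4, 5, 4, 5, 5, 5, 2, 3, 6, 4].
The maximum is 6; one witness is 36, 34, 32, 22, 18, 6 at positions 3,6,7,11,15,19.

6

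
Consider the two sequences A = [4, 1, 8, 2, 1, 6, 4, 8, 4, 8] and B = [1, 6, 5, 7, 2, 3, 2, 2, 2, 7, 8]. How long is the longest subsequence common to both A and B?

3

A longest common subsequence is 1, 2, 8 (length 3); the LCS DP confirms no longer common subsequence exists.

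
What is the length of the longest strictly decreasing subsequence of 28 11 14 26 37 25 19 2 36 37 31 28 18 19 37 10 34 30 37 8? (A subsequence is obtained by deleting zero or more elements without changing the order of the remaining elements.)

Let dp[i] be the longest decreasing subsequence ending at position i. Then dp = [1, 2, 2, 2, 1, 3, 4, 5, 2, 1, 3, 4, 5, 5, 1, 6, 3, 4, 1, 7].
The maximum is 7; one witness is 28, 26, 25, 19, 18, 10, 8 at positions 1,4,6,7,13,16,20.

7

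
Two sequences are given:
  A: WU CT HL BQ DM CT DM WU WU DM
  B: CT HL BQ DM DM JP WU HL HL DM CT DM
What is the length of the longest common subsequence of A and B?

7

A longest common subsequence is CT, HL, BQ, DM, DM, WU, DM (length 7); the LCS DP confirms no longer common subsequence exists.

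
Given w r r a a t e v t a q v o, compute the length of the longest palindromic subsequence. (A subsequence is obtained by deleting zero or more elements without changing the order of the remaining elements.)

5

One longest palindromic subsequence is atvta (positions 5,6,8,9,10); it reads the same forward and backward, and the interval DP gives dp[1][13] = 5.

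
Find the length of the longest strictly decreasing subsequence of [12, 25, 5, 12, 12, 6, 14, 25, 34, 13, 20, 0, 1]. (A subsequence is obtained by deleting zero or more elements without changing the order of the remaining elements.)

4

Scanning left to right, the best length ending at each element is: 12→1, 25→1, 5→2, 12→2, 12→2, 6→3, 14→2, 25→1, 34→1, 13→3, 20→2, 0→4, 1→4.
So the longest decreasing subsequence has length 4, e.g. 25, 12, 6, 0.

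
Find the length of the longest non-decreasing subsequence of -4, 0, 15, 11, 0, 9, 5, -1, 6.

5

Let dp[i] be the longest non-decreasing subsequence ending at position i. Then dp = [1, 2, 3, 3, 3, 4, 4, 2, 5].
The maximum is 5; one witness is -4, 0, 0, 5, 6 at positions 1,2,5,7,9.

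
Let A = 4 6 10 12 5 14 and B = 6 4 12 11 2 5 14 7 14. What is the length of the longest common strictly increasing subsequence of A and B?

3

For each value that appears in both, track the longest common increasing run ending there.
The best achievable length is 3; one witness is 6, 12, 14 (A-positions 2,4,6, B-positions 1,3,7).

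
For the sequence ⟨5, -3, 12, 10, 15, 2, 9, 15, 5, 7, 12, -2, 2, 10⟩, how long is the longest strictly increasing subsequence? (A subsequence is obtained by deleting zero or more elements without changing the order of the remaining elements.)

Let dp[i] be the longest increasing subsequence ending at position i. Then dp = [1, 1, 2, 2, 3, 2, 3, 4, 3, 4, 5, 2, 3, 5].
The maximum is 5; one witness is -3, 2, 5, 7, 12 at positions 2,6,9,10,11.

5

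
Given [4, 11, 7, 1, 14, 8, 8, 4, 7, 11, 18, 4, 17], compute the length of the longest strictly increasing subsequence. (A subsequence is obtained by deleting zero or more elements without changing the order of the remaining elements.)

5

Let dp[i] be the longest increasing subsequence ending at position i. Then dp = [1, 2, 2, 1, 3, 3, 3, 2, 3, 4, 5, 2, 5].
The maximum is 5; one witness is 4, 7, 8, 11, 18 at positions 1,3,6,10,11.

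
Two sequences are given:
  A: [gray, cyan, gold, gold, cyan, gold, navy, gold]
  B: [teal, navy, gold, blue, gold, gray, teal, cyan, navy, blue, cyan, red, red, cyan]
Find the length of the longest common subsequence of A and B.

Backtracking the LCS table gives one alignment: gold (A3,B3) → gold (A4,B5) → cyan (A5,B8) → navy (A7,B9).
So the longest common subsequence has length 4.

4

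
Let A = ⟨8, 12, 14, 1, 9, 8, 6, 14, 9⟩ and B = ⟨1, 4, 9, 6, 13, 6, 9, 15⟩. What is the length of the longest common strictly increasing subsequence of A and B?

3

For each value that appears in both, track the longest common increasing run ending there.
The best achievable length is 3; one witness is 1, 6, 9 (A-positions 4,7,9, B-positions 1,4,7).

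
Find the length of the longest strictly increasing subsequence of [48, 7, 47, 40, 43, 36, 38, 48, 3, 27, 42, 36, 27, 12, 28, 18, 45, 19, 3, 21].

Scanning left to right, the best length ending at each element is: 48→1, 7→1, 47→2, 40→2, 43→3, 36→2, 38→3, 48→4, 3→1, 27→2, 42→4, 36→3, 27→2, 12→2, 28→3, 18→3, 45→5, 19→4, 3→1, 21→5.
So the longest increasing subsequence has length 5, e.g. 7, 36, 38, 42, 45.

5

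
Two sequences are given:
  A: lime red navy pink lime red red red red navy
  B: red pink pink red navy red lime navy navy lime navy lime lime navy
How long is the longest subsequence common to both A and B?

5

Backtracking the LCS table gives one alignment: red (A2,B1) → pink (A4,B3) → red (A6,B4) → red (A7,B6) → navy (A10,B14).
So the longest common subsequence has length 5.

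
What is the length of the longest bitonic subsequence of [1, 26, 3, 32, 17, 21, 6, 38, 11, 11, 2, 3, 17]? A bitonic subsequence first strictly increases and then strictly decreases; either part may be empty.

7

Let inc[i] be the LIS ending at i and dec[i] the longest strictly decreasing subsequence starting at i. inc = [1, 2, 2, 3, 3, 4, 3, 5, 4, 4, 2, 3, 5], dec = [1, 4, 2, 4, 3, 3, 2, 3, 2, 2, 1, 1, 1].
max_i inc[i]+dec[i]−1 = 7, with one witness 1, 3, 17, 21, 38, 11, 3.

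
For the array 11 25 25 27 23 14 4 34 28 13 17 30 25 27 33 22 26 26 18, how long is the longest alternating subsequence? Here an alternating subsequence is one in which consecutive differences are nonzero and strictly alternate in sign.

A longest alternating subsequence is 11, 25, 23, 34, 28, 30, 25, 27, 22, 26, 18 (positions 1,2,5,8,9,12,13,14,16,17,19); its 10 consecutive differences strictly alternate in sign, and length 11 is optimal.

11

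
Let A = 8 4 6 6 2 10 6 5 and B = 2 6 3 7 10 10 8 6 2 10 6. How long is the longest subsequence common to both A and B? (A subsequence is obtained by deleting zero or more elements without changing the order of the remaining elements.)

5

A longest common subsequence is 8, 6, 2, 10, 6 (length 5); the LCS DP confirms no longer common subsequence exists.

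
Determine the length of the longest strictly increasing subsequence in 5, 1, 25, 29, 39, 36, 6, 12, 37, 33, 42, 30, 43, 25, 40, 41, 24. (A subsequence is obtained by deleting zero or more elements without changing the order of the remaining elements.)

7

Let dp[i] be the longest increasing subsequence ending at position i. Then dp = [1, 1, 2, 3, 4, 4, 2, 3, 5, 4, 6, 4, 7, 4, 6, 7, 4].
The maximum is 7; one witness is 5, 25, 29, 36, 37, 42, 43 at positions 1,3,4,6,9,11,13.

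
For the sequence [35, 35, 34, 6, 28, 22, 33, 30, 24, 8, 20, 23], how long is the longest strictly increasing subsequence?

Let dp[i] be the longest increasing subsequence ending at position i. Then dp = [1, 1, 1, 1, 2, 2, 3, 3, 3, 2, 3, 4].
The maximum is 4; one witness is 6, 8, 20, 23 at positions 4,10,11,12.

4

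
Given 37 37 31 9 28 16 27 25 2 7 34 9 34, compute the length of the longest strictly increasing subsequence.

Let dp[i] be the longest increasing subsequence ending at position i. Then dp = [1, 1, 1, 1, 2, 2, 3, 3, 1, 2, 4, 3, 4].
The maximum is 4; one witness is 9, 16, 27, 34 at positions 4,6,7,11.

4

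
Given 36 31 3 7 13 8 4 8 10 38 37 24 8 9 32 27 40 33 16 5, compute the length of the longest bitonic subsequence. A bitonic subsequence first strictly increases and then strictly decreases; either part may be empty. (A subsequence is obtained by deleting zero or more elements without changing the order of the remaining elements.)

10

Let inc[i] be the LIS ending at i and dec[i] the longest strictly decreasing subsequence starting at i. inc = [1, 1, 1, 2, 3, 3, 2, 3, 4, 5, 5, 5, 3, 4, 6, 6, 7, 7, 5, 3], dec = [6, 5, 1, 2, 4, 2, 1, 2, 3, 6, 5, 3, 2, 2, 4, 3, 4, 3, 2, 1].
max_i inc[i]+dec[i]−1 = 10, with one witness 3, 7, 8, 10, 38, 37, 32, 27, 16, 5.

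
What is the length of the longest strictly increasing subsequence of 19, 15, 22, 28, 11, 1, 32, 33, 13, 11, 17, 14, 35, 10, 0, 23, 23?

6

Scanning left to right, the best length ending at each element is: 19→1, 15→1, 22→2, 28→3, 11→1, 1→1, 32→4, 33→5, 13→2, 11→2, 17→3, 14→3, 35→6, 10→2, 0→1, 23→4, 23→4.
So the longest increasing subsequence has length 6, e.g. 19, 22, 28, 32, 33, 35.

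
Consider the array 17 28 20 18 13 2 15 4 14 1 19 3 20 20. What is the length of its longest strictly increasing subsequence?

One longest increasing subsequence is 2, 4, 14, 19, 20 (positions 6,8,9,11,13), of length 5; no longer one exists.

5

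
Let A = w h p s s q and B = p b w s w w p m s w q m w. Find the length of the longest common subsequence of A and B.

A longest common subsequence is wpsq (length 4); the LCS DP confirms no longer common subsequence exists.

4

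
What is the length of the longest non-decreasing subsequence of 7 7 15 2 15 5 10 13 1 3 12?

One longest non-decreasing subsequence is 7, 7, 15, 15 (positions 1,2,3,5), of length 4; no longer one exists.

4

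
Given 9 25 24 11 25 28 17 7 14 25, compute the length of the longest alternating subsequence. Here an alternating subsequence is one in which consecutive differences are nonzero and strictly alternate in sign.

6

Track the best alternating length ending on an up-step vs a down-step at each position: up/down = 1/1, 2/1, 2/3, 2/3, 4/1, 4/1, 4/5, 1/5, 6/5, 6/5.
The maximum over both is 6; one such subsequence is 9, 25, 24, 25, 7, 14.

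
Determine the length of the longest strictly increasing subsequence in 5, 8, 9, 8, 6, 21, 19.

Let dp[i] be the longest increasing subsequence ending at position i. Then dp = [1, 2, 3, 2, 2, 4, 4].
The maximum is 4; one witness is 5, 8, 9, 21 at positions 1,2,3,6.

4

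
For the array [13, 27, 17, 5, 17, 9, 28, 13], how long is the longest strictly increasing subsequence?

3

Let dp[i] be the longest increasing subsequence ending at position i. Then dp = [1, 2, 2, 1, 2, 2, 3, 3].
The maximum is 3; one witness is 13, 27, 28 at positions 1,2,7.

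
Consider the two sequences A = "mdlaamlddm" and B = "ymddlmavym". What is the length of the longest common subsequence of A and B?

A longest common subsequence is mdlam (length 5); the LCS DP confirms no longer common subsequence exists.

5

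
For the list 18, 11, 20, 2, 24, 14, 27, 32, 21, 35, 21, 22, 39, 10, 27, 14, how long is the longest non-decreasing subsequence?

Scanning left to right, the best length ending at each element is: 18→1, 11→1, 20→2, 2→1, 24→3, 14→2, 27→4, 32→5, 21→3, 35→6, 21→4, 22→5, 39→7, 10→2, 27→6, 14→3.
So the longest non-decreasing subsequence has length 7, e.g. 18, 20, 24, 27, 32, 35, 39.

7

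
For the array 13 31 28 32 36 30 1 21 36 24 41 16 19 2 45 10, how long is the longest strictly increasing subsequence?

6

Scanning left to right, the best length ending at each element is: 13→1, 31→2, 28→2, 32→3, 36→4, 30→3, 1→1, 21→2, 36→4, 24→3, 41→5, 16→2, 19→3, 2→2, 45→6, 10→3.
So the longest increasing subsequence has length 6, e.g. 13, 31, 32, 36, 41, 45.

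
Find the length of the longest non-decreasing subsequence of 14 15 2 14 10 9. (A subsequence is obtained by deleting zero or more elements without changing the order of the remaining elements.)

2

One longest non-decreasing subsequence is 14, 15 (positions 1,2), of length 2; no longer one exists.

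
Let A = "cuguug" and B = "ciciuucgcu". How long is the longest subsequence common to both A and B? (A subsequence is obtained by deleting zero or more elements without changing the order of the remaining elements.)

4

Backtracking the LCS table gives one alignment: c (A1,B3) → u (A2,B6) → g (A3,B8) → u (A5,B10).
So the longest common subsequence has length 4.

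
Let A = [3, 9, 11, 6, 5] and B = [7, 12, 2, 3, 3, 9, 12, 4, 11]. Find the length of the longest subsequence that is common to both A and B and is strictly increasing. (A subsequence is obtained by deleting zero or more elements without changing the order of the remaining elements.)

3

A longest common strictly increasing subsequence is 3, 9, 11 (length 3); it appears in order in both A and B, and no longer such subsequence exists.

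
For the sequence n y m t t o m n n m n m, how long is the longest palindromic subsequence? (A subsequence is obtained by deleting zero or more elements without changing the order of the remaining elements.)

Using dp[i][j] = 2 + dp[i+1][j−1] if the ends match, else max(dp[i+1][j], dp[i][j−1]):
dp[1][12] = 6. A witness is mmnnmm at positions 3,7,8,9,10,12.

6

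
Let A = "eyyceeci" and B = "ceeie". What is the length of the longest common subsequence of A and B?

A longest common subsequence is ceei (length 4); the LCS DP confirms no longer common subsequence exists.

4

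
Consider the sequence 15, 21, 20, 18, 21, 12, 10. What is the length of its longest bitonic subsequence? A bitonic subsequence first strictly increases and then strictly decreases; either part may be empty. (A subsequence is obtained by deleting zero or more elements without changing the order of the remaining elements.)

6

Let inc[i] be the LIS ending at i and dec[i] the longest strictly decreasing subsequence starting at i. inc = [1, 2, 2, 2, 3, 1, 1], dec = [3, 5, 4, 3, 3, 2, 1].
max_i inc[i]+dec[i]−1 = 6, with one witness 15, 21, 20, 18, 12, 10.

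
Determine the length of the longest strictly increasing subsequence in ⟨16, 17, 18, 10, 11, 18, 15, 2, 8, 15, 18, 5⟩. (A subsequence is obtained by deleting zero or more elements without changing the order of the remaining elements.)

One longest increasing subsequence is 10, 11, 15, 18 (positions 4,5,7,11), of length 4; no longer one exists.

4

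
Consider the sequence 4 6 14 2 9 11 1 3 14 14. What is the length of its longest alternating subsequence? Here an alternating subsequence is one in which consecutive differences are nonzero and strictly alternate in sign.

6

A longest alternating subsequence is 4, 6, 2, 9, 1, 3 (positions 1,2,4,5,7,8); its 5 consecutive differences strictly alternate in sign, and length 6 is optimal.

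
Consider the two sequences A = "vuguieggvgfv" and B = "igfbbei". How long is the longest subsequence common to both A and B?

Backtracking the LCS table gives one alignment: i (A5,B1) → g (A10,B2) → f (A11,B3).
So the longest common subsequence has length 3.

3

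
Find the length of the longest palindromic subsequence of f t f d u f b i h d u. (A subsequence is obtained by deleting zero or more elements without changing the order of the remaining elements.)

3

Using dp[i][j] = 2 + dp[i+1][j−1] if the ends match, else max(dp[i+1][j], dp[i][j−1]):
dp[1][11] = 3. A witness is udu at positions 5,10,11.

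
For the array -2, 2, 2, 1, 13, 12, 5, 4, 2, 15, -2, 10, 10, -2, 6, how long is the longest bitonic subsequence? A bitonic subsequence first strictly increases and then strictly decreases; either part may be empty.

One longest bitonic subsequence is -2, 2, 13, 12, 5, 4, 2, -2 (positions 1,2,5,6,7,8,9,14): it rises to 13 then falls. Length 8 is optimal.

8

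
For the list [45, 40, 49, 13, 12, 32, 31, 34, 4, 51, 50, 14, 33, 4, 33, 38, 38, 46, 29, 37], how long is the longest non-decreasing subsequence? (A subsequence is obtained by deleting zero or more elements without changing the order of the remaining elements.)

7

Let dp[i] be the longest non-decreasing subsequence ending at position i. Then dp = [1, 1, 2, 1, 1, 2, 2, 3, 1, 4, 4, 2, 3, 2, 4, 5, 6, 7, 3, 5].
The maximum is 7; one witness is 13, 32, 33, 33, 38, 38, 46 at positions 4,6,13,15,16,17,18.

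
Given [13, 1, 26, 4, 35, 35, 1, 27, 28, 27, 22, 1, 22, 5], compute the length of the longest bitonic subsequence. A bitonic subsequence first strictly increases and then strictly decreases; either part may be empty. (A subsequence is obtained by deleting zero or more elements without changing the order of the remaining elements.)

One longest bitonic subsequence is 13, 26, 35, 28, 27, 22, 5 (positions 1,3,5,9,10,13,14): it rises to 35 then falls. Length 7 is optimal.

7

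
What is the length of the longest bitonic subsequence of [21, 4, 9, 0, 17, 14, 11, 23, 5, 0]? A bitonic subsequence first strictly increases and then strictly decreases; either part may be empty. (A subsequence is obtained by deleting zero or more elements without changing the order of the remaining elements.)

Let inc[i] be the LIS ending at i and dec[i] the longest strictly decreasing subsequence starting at i. inc = [1, 1, 2, 1, 3, 3, 3, 4, 2, 1], dec = [6, 2, 3, 1, 5, 4, 3, 3, 2, 1].
max_i inc[i]+dec[i]−1 = 7, with one witness 4, 9, 17, 14, 11, 5, 0.

7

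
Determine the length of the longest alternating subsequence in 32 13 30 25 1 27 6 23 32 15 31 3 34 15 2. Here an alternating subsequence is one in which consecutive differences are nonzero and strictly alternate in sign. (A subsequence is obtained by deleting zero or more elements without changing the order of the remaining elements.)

12

Track the best alternating length ending on an up-step vs a down-step at each position: up/down = 1/1, 1/2, 3/2, 3/4, 1/4, 5/4, 5/6, 7/6, 7/1, 7/8, 9/8, 5/10, 11/1, 11/12, 5/12.
The maximum over both is 12; one such subsequence is 32, 13, 30, 25, 27, 6, 23, 15, 31, 3, 34, 15.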